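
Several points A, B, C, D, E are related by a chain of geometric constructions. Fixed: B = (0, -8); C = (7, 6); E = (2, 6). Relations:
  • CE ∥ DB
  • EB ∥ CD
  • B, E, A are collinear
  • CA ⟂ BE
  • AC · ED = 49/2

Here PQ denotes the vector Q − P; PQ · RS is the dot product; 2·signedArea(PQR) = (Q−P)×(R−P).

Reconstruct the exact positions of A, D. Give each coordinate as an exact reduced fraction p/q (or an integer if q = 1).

1. A_x = 21/10  [B, E, A are collinear ∩ CA ⟂ BE]
2. A_y = 67/10  [B, E, A are collinear ∩ CA ⟂ BE]
   → A = (21/10, 67/10)
3. D_x = 5  [CE ∥ DB ∩ EB ∥ CD]
4. D_y = -8  [CE ∥ DB ∩ EB ∥ CD]
   → D = (5, -8)

A = (21/10, 67/10)
D = (5, -8)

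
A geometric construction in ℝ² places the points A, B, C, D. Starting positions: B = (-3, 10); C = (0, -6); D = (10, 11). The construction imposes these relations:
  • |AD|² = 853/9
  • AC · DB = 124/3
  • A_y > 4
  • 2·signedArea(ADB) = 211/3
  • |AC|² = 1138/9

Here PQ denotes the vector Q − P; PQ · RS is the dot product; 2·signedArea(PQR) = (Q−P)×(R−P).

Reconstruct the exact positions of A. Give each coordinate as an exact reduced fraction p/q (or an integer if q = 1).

A = (7/3, 5)

1. A_x = 7/3  [2·signedArea(ADB) = 211/3 ∩ AC · DB = 124/3]
2. A_y = 5  [2·signedArea(ADB) = 211/3 ∩ AC · DB = 124/3]
   → A = (7/3, 5)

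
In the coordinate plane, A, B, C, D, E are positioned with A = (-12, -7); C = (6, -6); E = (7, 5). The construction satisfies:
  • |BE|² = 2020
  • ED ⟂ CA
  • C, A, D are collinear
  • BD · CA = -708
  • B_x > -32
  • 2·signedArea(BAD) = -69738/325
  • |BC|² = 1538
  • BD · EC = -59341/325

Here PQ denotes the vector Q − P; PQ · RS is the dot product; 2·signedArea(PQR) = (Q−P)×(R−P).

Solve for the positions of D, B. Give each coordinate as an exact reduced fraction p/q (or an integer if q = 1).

1. D_x = 2472/325  [C, A, D are collinear ∩ ED ⟂ CA]
2. D_y = -1921/325  [C, A, D are collinear ∩ ED ⟂ CA]
   → D = (2472/325, -1921/325)
3. B_x = -31  [BD · EC = -59341/325 ∩ 2·signedArea(BAD) = -69738/325]
4. B_y = -19  [BD · EC = -59341/325 ∩ 2·signedArea(BAD) = -69738/325]
   → B = (-31, -19)

B = (-31, -19)
D = (2472/325, -1921/325)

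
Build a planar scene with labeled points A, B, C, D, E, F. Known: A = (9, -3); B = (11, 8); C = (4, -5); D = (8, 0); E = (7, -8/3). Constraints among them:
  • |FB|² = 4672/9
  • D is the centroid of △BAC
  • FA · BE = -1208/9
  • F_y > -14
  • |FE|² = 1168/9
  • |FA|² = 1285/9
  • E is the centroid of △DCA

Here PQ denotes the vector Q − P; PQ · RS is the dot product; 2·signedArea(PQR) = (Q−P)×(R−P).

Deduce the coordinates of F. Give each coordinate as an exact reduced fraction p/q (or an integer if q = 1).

F = (3, -40/3)

1. F_x = 3  [line 4·x + 32/3·y + 1172/9 = 0 ∩ |FE|² = 1168/9]
2. F_y = -40/3  [line 4·x + 32/3·y + 1172/9 = 0 ∩ |FE|² = 1168/9]
   → F = (3, -40/3)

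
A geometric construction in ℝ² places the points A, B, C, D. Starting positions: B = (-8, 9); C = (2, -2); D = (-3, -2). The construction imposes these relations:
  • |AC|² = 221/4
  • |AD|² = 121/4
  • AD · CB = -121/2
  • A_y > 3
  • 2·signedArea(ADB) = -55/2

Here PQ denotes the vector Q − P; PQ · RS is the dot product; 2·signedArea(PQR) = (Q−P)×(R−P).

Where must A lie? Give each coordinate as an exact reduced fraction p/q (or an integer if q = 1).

1. A_x = -3  [2·signedArea(ADB) = -55/2 ∩ AD · CB = -121/2]
2. A_y = 7/2  [2·signedArea(ADB) = -55/2 ∩ AD · CB = -121/2]
   → A = (-3, 7/2)

A = (-3, 7/2)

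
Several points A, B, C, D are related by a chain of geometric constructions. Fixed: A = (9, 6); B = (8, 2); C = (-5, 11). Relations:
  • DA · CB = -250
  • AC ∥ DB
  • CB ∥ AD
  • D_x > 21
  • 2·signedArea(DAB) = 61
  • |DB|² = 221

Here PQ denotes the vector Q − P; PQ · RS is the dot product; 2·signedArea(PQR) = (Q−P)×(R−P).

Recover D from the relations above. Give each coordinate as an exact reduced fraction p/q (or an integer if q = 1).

1. D_x = 22  [AC ∥ DB ∩ CB ∥ AD]
2. D_y = -3  [AC ∥ DB ∩ CB ∥ AD]
   → D = (22, -3)

D = (22, -3)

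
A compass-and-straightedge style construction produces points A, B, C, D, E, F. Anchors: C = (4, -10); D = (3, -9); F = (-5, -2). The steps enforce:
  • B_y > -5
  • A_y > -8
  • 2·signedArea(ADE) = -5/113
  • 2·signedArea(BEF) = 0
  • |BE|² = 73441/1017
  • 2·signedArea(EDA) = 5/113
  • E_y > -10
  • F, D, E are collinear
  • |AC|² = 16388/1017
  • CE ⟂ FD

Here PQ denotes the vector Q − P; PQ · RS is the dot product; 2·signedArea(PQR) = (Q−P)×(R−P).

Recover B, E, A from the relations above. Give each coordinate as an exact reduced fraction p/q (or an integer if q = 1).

A = (346/339, -826/113)
B = (-7/3, -13/3)
E = (459/113, -1122/113)

1. E_x = 459/113  [F, D, E are collinear ∩ CE ⟂ FD]
2. E_y = -1122/113  [F, D, E are collinear ∩ CE ⟂ FD]
   → E = (459/113, -1122/113)
3. A_x = 346/339  [line 105/113·x + 120/113·y + 770/113 = 0 ∩ |AC|² = 16388/1017]
4. A_y = -826/113  [line 105/113·x + 120/113·y + 770/113 = 0 ∩ |AC|² = 16388/1017]
   → A = (346/339, -826/113)
5. B_x = -7/3  [line -896/113·x + -1024/113·y + -6528/113 = 0 ∩ |BE|² = 73441/1017]
6. B_y = -13/3  [line -896/113·x + -1024/113·y + -6528/113 = 0 ∩ |BE|² = 73441/1017]
   → B = (-7/3, -13/3)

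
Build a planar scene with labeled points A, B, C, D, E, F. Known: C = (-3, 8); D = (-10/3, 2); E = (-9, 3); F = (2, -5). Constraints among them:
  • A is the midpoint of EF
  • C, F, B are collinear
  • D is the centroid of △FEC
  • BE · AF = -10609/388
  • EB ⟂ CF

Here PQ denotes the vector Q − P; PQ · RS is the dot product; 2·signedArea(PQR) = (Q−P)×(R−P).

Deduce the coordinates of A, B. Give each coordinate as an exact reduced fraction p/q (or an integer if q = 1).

A = (-7/2, -1)
B = (-407/194, 1097/194)

1. A_x = -7/2  [A is the midpoint of EF]
2. A_y = -1  [A is the midpoint of EF]
   → A = (-7/2, -1)
3. B_x = -407/194  [C, F, B are collinear ∩ EB ⟂ CF]
4. B_y = 1097/194  [C, F, B are collinear ∩ EB ⟂ CF]
   → B = (-407/194, 1097/194)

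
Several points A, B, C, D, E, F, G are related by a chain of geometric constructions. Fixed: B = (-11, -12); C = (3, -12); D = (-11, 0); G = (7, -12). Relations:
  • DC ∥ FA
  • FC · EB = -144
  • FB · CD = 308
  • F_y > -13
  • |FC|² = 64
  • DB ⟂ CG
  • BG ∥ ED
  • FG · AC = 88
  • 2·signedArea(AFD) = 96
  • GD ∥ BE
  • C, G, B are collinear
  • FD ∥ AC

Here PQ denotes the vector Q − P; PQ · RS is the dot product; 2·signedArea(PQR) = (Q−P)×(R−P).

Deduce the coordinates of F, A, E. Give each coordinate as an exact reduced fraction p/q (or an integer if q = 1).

A = (25, -24)
E = (-29, 0)
F = (11, -12)

1. F_x = 11  [line 14·x + -12·y + -298 = 0 ∩ |FC|² = 64]
2. F_y = -12  [line 14·x + -12·y + -298 = 0 ∩ |FC|² = 64]
   → F = (11, -12)
3. A_x = 25  [FG · AC = 88 ∩ FD ∥ AC]
4. A_y = -24  [FG · AC = 88 ∩ FD ∥ AC]
   → A = (25, -24)
5. E_x = -29  [BG ∥ ED ∩ GD ∥ BE]
6. E_y = 0  [BG ∥ ED ∩ GD ∥ BE]
   → E = (-29, 0)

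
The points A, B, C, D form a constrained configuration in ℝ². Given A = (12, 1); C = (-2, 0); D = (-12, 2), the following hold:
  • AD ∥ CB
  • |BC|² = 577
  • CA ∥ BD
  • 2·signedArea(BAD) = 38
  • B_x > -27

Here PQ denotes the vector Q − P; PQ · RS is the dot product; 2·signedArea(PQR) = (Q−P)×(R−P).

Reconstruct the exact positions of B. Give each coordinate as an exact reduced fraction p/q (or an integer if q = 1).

1. B_x = -26  [CA ∥ BD ∩ AD ∥ CB]
2. B_y = 1  [CA ∥ BD ∩ AD ∥ CB]
   → B = (-26, 1)

B = (-26, 1)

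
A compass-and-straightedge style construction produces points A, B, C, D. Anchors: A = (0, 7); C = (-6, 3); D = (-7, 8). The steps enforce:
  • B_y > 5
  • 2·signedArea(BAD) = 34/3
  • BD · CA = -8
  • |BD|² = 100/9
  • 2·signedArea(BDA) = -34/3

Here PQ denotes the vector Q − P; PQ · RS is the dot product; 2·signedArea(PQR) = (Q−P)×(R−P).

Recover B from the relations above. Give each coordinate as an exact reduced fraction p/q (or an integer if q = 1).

B = (-13/3, 6)

1. B_x = -13/3  [2·signedArea(BDA) = -34/3 ∩ BD · CA = -8]
2. B_y = 6  [2·signedArea(BDA) = -34/3 ∩ BD · CA = -8]
   → B = (-13/3, 6)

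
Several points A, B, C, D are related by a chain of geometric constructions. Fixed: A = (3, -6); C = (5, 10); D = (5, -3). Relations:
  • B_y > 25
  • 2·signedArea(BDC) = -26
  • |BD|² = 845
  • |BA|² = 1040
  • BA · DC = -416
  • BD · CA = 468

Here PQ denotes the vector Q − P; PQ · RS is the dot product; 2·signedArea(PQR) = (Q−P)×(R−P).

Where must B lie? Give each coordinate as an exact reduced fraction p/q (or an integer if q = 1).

B = (7, 26)

1. B_x = 7  [BA · DC = -416 ∩ 2·signedArea(BDC) = -26]
2. B_y = 26  [BA · DC = -416 ∩ 2·signedArea(BDC) = -26]
   → B = (7, 26)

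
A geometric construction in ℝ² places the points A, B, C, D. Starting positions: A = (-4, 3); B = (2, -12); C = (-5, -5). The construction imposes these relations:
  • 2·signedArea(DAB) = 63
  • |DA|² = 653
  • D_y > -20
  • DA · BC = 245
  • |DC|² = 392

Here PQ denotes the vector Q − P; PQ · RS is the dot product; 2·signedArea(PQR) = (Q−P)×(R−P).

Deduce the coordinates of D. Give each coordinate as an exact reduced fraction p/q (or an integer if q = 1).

D = (9, -19)

1. D_x = 9  [2·signedArea(DAB) = 63 ∩ DA · BC = 245]
2. D_y = -19  [2·signedArea(DAB) = 63 ∩ DA · BC = 245]
   → D = (9, -19)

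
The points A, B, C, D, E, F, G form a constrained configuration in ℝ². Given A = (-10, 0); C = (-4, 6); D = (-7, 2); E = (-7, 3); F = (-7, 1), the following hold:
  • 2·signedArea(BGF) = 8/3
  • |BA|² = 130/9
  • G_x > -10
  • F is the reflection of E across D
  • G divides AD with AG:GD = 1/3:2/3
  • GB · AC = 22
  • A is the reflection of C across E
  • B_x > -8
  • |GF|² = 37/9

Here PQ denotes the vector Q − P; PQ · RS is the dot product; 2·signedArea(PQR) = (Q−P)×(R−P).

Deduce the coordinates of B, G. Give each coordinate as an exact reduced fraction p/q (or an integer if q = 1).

B = (-7, 7/3)
G = (-9, 2/3)

1. G_x = -9  [G divides AD with AG:GD = 1/3:2/3]
2. G_y = 2/3  [G divides AD with AG:GD = 1/3:2/3]
   → G = (-9, 2/3)
3. B_x = -7  [2·signedArea(BGF) = 8/3 ∩ GB · AC = 22]
4. B_y = 7/3  [2·signedArea(BGF) = 8/3 ∩ GB · AC = 22]
   → B = (-7, 7/3)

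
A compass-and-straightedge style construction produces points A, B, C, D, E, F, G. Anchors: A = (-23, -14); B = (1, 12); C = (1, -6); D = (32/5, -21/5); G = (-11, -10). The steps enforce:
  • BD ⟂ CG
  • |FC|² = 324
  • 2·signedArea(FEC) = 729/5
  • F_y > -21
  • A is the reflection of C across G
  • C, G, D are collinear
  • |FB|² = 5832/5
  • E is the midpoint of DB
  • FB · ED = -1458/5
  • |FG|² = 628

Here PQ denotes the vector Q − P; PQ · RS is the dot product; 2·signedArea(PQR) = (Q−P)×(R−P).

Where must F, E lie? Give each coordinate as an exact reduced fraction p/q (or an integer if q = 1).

E = (37/10, 39/10)
F = (59/5, -102/5)

1. E_x = 37/10  [E is the midpoint of DB]
2. E_y = 39/10  [E is the midpoint of DB]
   → E = (37/10, 39/10)
3. F_x = 59/5  [2·signedArea(FEC) = 729/5 ∩ FB · ED = -1458/5]
4. F_y = -102/5  [2·signedArea(FEC) = 729/5 ∩ FB · ED = -1458/5]
   → F = (59/5, -102/5)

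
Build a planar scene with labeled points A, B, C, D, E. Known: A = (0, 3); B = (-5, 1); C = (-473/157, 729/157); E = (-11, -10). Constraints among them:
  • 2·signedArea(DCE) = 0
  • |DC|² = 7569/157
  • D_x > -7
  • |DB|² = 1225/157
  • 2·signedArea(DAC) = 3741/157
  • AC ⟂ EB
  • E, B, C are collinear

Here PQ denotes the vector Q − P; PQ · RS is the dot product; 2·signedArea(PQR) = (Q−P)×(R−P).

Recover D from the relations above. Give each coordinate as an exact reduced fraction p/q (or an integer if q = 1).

1. D_x = -995/157  [2·signedArea(DCE) = 0 ∩ 2·signedArea(DAC) = 3741/157]
2. D_y = -228/157  [2·signedArea(DCE) = 0 ∩ 2·signedArea(DAC) = 3741/157]
   → D = (-995/157, -228/157)

D = (-995/157, -228/157)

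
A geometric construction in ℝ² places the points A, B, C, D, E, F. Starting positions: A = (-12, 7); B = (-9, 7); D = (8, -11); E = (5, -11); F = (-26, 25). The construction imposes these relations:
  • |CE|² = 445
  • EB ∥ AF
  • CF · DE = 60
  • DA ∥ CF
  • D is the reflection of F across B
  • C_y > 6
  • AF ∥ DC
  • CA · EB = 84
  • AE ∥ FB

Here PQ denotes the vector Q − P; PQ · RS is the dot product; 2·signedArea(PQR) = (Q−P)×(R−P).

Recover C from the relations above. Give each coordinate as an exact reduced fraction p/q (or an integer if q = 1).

1. C_x = -6  [DA ∥ CF ∩ AF ∥ DC]
2. C_y = 7  [DA ∥ CF ∩ AF ∥ DC]
   → C = (-6, 7)

C = (-6, 7)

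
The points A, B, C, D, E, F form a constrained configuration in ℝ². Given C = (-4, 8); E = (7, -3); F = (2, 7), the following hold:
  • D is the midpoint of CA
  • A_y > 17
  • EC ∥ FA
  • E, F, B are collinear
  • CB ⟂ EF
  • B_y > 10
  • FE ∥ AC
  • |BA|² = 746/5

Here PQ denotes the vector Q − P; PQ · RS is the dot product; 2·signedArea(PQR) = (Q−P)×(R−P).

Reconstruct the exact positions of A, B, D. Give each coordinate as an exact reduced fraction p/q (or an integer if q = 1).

1. A_x = -9  [FE ∥ AC ∩ EC ∥ FA]
2. A_y = 18  [FE ∥ AC ∩ EC ∥ FA]
   → A = (-9, 18)
3. B_x = 2/5  [E, F, B are collinear ∩ CB ⟂ EF]
4. B_y = 51/5  [E, F, B are collinear ∩ CB ⟂ EF]
   → B = (2/5, 51/5)
5. D_x = -13/2  [D is the midpoint of CA]
6. D_y = 13  [D is the midpoint of CA]
   → D = (-13/2, 13)

A = (-9, 18)
B = (2/5, 51/5)
D = (-13/2, 13)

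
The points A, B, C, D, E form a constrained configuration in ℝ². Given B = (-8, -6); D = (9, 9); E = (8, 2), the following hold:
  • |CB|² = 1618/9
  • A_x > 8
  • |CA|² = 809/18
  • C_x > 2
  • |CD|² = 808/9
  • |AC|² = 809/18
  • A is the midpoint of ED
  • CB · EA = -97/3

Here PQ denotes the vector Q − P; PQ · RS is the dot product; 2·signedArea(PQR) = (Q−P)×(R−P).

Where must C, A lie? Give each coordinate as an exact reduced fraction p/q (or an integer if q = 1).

A = (17/2, 11/2)
C = (3, 5/3)

1. A_x = 17/2  [A is the midpoint of ED]
2. A_y = 11/2  [A is the midpoint of ED]
   → A = (17/2, 11/2)
3. C_x = 3  [line -1/2·x + -7/2·y + 22/3 = 0 ∩ |CB|² = 1618/9]
4. C_y = 5/3  [line -1/2·x + -7/2·y + 22/3 = 0 ∩ |CB|² = 1618/9]
   → C = (3, 5/3)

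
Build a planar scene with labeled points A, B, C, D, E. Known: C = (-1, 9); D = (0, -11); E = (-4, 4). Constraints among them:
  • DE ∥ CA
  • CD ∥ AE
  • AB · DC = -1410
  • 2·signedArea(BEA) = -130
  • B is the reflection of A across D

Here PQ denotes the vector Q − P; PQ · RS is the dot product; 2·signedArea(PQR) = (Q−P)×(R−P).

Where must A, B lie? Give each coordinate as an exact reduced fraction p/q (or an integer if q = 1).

A = (-5, 24)
B = (5, -46)

1. A_x = -5  [CD ∥ AE ∩ DE ∥ CA]
2. A_y = 24  [CD ∥ AE ∩ DE ∥ CA]
   → A = (-5, 24)
3. B_x = 5  [B is the reflection of A across D]
4. B_y = -46  [B is the reflection of A across D]
   → B = (5, -46)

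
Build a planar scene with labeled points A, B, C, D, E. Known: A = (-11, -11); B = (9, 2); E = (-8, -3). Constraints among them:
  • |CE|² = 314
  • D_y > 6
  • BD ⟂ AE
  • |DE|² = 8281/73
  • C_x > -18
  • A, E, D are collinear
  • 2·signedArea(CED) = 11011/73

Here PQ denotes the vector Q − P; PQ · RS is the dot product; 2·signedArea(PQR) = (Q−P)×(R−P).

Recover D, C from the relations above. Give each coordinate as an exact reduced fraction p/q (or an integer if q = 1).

C = (-1279/73, 872/73)
D = (-311/73, 509/73)

1. D_x = -311/73  [A, E, D are collinear ∩ BD ⟂ AE]
2. D_y = 509/73  [A, E, D are collinear ∩ BD ⟂ AE]
   → D = (-311/73, 509/73)
3. C_x = -1279/73  [line -728/73·x + 273/73·y + -16016/73 = 0 ∩ |CE|² = 314]
4. C_y = 872/73  [line -728/73·x + 273/73·y + -16016/73 = 0 ∩ |CE|² = 314]
   → C = (-1279/73, 872/73)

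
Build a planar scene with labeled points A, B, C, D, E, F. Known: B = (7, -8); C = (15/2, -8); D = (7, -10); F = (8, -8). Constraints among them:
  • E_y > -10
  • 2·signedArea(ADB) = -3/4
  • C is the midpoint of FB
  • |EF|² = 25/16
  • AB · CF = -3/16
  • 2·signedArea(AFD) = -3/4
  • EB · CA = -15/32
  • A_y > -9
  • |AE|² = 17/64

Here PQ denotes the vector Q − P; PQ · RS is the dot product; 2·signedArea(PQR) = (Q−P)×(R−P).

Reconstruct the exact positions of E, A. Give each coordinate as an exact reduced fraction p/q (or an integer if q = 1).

1. A_x = 59/8  [2·signedArea(ADB) = -3/4 ∩ 2·signedArea(AFD) = -3/4]
2. A_y = -17/2  [2·signedArea(ADB) = -3/4 ∩ 2·signedArea(AFD) = -3/4]
   → A = (59/8, -17/2)
3. E_x = 29/4  [line 1/8·x + 1/2·y + 115/32 = 0 ∩ |AE|² = 17/64]
4. E_y = -9  [line 1/8·x + 1/2·y + 115/32 = 0 ∩ |AE|² = 17/64]
   → E = (29/4, -9)

A = (59/8, -17/2)
E = (29/4, -9)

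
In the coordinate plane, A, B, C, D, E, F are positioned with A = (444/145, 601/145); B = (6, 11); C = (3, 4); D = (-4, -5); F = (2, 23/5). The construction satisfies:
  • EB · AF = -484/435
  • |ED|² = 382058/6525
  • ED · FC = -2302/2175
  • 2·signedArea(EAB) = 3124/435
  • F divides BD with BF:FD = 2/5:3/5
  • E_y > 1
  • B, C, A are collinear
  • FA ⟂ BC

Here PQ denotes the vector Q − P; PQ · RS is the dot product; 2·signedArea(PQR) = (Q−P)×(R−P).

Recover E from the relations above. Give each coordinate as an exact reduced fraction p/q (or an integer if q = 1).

1. E_x = 299/435  [ED · FC = -2302/2175 ∩ EB · AF = -484/435]
2. E_y = 152/145  [ED · FC = -2302/2175 ∩ EB · AF = -484/435]
   → E = (299/435, 152/145)

E = (299/435, 152/145)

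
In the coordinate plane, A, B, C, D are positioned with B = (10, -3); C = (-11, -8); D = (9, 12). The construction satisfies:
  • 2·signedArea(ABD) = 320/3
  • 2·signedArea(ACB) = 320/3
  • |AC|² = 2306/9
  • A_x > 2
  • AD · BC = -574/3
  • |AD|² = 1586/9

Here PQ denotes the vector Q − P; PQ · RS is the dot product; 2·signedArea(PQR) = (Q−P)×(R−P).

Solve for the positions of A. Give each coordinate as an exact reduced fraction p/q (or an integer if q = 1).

A = (8/3, 1/3)

1. A_x = 8/3  [2·signedArea(ACB) = 320/3 ∩ 2·signedArea(ABD) = 320/3]
2. A_y = 1/3  [2·signedArea(ACB) = 320/3 ∩ 2·signedArea(ABD) = 320/3]
   → A = (8/3, 1/3)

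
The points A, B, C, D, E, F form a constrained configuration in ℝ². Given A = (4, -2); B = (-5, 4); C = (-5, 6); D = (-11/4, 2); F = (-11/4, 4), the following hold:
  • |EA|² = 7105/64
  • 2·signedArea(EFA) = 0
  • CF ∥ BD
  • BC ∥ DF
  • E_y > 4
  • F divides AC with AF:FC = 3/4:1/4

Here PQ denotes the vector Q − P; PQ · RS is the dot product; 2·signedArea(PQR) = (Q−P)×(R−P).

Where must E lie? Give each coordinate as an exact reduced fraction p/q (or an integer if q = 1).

E = (-31/8, 5)

1. E_x = -31/8  [line 6·x + 27/4·y + -21/2 = 0 ∩ |EA|² = 7105/64]
2. E_y = 5  [line 6·x + 27/4·y + -21/2 = 0 ∩ |EA|² = 7105/64]
   → E = (-31/8, 5)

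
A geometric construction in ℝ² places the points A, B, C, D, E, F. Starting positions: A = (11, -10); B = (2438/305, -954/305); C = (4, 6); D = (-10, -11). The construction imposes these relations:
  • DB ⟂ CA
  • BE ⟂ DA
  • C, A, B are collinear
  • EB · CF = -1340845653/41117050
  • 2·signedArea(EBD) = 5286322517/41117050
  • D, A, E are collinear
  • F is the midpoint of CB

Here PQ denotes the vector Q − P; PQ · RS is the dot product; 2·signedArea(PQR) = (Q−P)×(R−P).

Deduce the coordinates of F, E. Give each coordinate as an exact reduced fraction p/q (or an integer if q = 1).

E = (1122529/134810, -1365261/134810)
F = (1829/305, 438/305)

1. F_x = 1829/305  [F is the midpoint of CB]
2. F_y = 438/305  [F is the midpoint of CB]
   → F = (1829/305, 438/305)
3. E_x = 1122529/134810  [D, A, E are collinear ∩ BE ⟂ DA]
4. E_y = -1365261/134810  [D, A, E are collinear ∩ BE ⟂ DA]
   → E = (1122529/134810, -1365261/134810)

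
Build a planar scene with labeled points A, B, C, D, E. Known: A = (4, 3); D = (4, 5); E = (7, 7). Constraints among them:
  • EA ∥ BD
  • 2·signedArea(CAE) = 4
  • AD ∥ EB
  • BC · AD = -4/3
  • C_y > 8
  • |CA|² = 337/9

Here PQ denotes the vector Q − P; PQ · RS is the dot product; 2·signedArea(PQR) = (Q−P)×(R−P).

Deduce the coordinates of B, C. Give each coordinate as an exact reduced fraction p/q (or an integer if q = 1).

1. B_x = 7  [EA ∥ BD ∩ AD ∥ EB]
2. B_y = 9  [EA ∥ BD ∩ AD ∥ EB]
   → B = (7, 9)
3. C_x = 7  [2·signedArea(CAE) = 4 ∩ BC · AD = -4/3]
4. C_y = 25/3  [2·signedArea(CAE) = 4 ∩ BC · AD = -4/3]
   → C = (7, 25/3)

B = (7, 9)
C = (7, 25/3)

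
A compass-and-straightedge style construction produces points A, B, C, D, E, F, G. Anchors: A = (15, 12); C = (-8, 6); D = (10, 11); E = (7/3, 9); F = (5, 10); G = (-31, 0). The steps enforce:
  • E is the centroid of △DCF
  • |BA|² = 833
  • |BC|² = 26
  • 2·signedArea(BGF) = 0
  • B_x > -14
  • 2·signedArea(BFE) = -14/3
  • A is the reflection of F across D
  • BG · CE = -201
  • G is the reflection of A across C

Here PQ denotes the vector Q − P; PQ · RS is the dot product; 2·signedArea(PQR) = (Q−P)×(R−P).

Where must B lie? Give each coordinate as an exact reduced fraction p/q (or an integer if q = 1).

B = (-13, 5)

1. B_x = -13  [2·signedArea(BGF) = 0 ∩ 2·signedArea(BFE) = -14/3]
2. B_y = 5  [2·signedArea(BGF) = 0 ∩ 2·signedArea(BFE) = -14/3]
   → B = (-13, 5)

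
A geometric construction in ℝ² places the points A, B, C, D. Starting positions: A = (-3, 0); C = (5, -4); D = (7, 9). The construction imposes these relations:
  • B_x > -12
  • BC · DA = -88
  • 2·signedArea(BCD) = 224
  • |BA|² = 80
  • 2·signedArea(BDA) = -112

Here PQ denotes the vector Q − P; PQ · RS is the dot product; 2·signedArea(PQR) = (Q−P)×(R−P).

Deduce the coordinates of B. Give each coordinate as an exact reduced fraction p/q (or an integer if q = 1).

B = (-11, 4)

1. B_x = -11  [2·signedArea(BDA) = -112 ∩ 2·signedArea(BCD) = 224]
2. B_y = 4  [2·signedArea(BDA) = -112 ∩ 2·signedArea(BCD) = 224]
   → B = (-11, 4)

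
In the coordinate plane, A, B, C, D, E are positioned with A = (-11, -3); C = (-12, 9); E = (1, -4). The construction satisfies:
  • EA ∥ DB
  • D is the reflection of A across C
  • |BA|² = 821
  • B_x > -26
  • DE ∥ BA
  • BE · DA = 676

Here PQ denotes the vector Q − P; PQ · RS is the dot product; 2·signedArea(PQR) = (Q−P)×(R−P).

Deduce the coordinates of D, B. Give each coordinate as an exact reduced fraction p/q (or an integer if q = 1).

B = (-25, 22)
D = (-13, 21)

1. D_x = -13  [D is the reflection of A across C]
2. D_y = 21  [D is the reflection of A across C]
   → D = (-13, 21)
3. B_x = -25  [DE ∥ BA ∩ EA ∥ DB]
4. B_y = 22  [DE ∥ BA ∩ EA ∥ DB]
   → B = (-25, 22)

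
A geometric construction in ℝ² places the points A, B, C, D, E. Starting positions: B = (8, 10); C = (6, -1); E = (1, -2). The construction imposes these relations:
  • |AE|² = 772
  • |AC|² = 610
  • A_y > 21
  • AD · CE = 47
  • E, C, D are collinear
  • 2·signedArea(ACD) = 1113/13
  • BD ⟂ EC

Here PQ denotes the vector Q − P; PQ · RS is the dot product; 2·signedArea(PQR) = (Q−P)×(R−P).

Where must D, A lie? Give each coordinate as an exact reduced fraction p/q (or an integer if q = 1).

A = (15, 22)
D = (261/26, -5/26)

1. D_x = 261/26  [E, C, D are collinear ∩ BD ⟂ EC]
2. D_y = -5/26  [E, C, D are collinear ∩ BD ⟂ EC]
   → D = (261/26, -5/26)
3. A_x = 15  [AD · CE = 47 ∩ 2·signedArea(ACD) = 1113/13]
4. A_y = 22  [AD · CE = 47 ∩ 2·signedArea(ACD) = 1113/13]
   → A = (15, 22)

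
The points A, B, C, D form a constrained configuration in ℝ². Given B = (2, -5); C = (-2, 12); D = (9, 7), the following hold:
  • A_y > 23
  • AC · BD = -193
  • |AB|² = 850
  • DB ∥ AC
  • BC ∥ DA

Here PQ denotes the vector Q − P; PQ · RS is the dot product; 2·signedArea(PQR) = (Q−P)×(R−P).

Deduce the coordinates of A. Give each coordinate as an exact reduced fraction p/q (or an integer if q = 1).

A = (5, 24)

1. A_x = 5  [DB ∥ AC ∩ BC ∥ DA]
2. A_y = 24  [DB ∥ AC ∩ BC ∥ DA]
   → A = (5, 24)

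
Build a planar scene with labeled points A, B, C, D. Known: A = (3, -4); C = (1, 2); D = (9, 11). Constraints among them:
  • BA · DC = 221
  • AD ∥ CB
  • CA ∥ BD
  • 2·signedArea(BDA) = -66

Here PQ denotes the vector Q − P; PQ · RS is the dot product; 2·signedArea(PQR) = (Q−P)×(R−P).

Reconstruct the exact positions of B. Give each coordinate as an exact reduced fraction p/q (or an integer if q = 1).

B = (7, 17)

1. B_x = 7  [CA ∥ BD ∩ AD ∥ CB]
2. B_y = 17  [CA ∥ BD ∩ AD ∥ CB]
   → B = (7, 17)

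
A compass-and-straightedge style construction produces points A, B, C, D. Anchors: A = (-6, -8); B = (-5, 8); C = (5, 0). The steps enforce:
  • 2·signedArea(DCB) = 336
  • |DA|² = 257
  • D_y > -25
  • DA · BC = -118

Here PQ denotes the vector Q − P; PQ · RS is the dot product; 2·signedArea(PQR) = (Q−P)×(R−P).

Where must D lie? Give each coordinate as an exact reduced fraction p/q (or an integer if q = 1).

D = (-7, -24)

1. D_x = -7  [2·signedArea(DCB) = 336 ∩ DA · BC = -118]
2. D_y = -24  [2·signedArea(DCB) = 336 ∩ DA · BC = -118]
   → D = (-7, -24)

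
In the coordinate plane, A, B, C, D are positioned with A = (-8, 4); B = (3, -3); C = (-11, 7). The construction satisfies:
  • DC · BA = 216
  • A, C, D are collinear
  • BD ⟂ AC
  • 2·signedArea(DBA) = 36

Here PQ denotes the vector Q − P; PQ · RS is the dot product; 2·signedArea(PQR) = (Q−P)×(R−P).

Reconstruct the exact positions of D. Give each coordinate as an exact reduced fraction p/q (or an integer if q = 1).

D = (1, -5)

1. D_x = 1  [A, C, D are collinear ∩ BD ⟂ AC]
2. D_y = -5  [A, C, D are collinear ∩ BD ⟂ AC]
   → D = (1, -5)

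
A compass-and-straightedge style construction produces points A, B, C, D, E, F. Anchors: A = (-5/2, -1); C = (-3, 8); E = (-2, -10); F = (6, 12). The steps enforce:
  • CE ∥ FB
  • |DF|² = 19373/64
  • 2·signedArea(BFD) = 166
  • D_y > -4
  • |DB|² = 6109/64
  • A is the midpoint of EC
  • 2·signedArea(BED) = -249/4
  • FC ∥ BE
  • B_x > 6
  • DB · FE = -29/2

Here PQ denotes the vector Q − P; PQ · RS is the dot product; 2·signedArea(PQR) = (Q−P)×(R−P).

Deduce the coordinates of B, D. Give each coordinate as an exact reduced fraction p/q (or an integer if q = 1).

B = (7, -6)
D = (-19/8, -13/4)

1. B_x = 7  [FC ∥ BE ∩ CE ∥ FB]
2. B_y = -6  [FC ∥ BE ∩ CE ∥ FB]
   → B = (7, -6)
3. D_x = -19/8  [DB · FE = -29/2 ∩ 2·signedArea(BFD) = 166]
4. D_y = -13/4  [DB · FE = -29/2 ∩ 2·signedArea(BFD) = 166]
   → D = (-19/8, -13/4)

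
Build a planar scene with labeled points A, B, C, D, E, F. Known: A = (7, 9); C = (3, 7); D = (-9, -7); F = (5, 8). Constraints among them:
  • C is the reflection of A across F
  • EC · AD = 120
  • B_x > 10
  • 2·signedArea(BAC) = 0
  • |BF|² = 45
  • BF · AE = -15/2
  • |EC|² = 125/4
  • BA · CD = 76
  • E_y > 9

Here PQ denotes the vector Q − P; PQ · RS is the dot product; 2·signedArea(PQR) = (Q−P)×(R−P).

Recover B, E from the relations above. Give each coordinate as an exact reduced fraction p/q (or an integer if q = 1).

1. B_x = 11  [2·signedArea(BAC) = 0 ∩ BA · CD = 76]
2. B_y = 11  [2·signedArea(BAC) = 0 ∩ BA · CD = 76]
   → B = (11, 11)
3. E_x = 8  [EC · AD = 120 ∩ BF · AE = -15/2]
4. E_y = 19/2  [EC · AD = 120 ∩ BF · AE = -15/2]
   → E = (8, 19/2)

B = (11, 11)
E = (8, 19/2)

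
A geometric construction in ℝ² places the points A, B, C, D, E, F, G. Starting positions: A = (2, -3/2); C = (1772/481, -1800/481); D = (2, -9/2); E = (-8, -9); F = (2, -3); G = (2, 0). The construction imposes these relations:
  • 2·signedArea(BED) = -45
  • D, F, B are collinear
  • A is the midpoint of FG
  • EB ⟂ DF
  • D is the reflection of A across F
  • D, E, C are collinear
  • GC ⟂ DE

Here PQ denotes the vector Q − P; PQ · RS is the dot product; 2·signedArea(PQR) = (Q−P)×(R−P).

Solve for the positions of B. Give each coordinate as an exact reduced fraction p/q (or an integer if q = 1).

B = (2, -9)

1. B_x = 2  [D, F, B are collinear ∩ EB ⟂ DF]
2. B_y = -9  [D, F, B are collinear ∩ EB ⟂ DF]
   → B = (2, -9)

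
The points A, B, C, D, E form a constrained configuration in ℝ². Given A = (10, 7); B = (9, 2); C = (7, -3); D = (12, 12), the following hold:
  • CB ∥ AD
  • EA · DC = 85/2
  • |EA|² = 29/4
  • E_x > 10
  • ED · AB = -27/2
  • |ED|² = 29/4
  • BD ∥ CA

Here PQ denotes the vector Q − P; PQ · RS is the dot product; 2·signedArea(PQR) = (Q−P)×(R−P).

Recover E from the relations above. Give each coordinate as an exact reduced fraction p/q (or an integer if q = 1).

1. E_x = 11  [ED · AB = -27/2 ∩ EA · DC = 85/2]
2. E_y = 19/2  [ED · AB = -27/2 ∩ EA · DC = 85/2]
   → E = (11, 19/2)

E = (11, 19/2)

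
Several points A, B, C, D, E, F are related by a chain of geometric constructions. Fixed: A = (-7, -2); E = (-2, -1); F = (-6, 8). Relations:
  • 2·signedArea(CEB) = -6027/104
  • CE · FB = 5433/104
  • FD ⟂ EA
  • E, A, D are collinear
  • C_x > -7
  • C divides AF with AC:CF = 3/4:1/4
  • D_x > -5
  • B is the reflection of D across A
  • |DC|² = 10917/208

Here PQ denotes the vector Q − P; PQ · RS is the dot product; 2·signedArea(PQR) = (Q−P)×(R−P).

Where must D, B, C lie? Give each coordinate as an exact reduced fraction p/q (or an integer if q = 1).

B = (-257/26, -67/26)
C = (-25/4, 11/2)
D = (-107/26, -37/26)

1. D_x = -107/26  [E, A, D are collinear ∩ FD ⟂ EA]
2. D_y = -37/26  [E, A, D are collinear ∩ FD ⟂ EA]
   → D = (-107/26, -37/26)
3. B_x = -257/26  [B is the reflection of D across A]
4. B_y = -67/26  [B is the reflection of D across A]
   → B = (-257/26, -67/26)
5. C_x = -25/4  [C divides AF with AC:CF = 3/4:1/4]
6. C_y = 11/2  [C divides AF with AC:CF = 3/4:1/4]
   → C = (-25/4, 11/2)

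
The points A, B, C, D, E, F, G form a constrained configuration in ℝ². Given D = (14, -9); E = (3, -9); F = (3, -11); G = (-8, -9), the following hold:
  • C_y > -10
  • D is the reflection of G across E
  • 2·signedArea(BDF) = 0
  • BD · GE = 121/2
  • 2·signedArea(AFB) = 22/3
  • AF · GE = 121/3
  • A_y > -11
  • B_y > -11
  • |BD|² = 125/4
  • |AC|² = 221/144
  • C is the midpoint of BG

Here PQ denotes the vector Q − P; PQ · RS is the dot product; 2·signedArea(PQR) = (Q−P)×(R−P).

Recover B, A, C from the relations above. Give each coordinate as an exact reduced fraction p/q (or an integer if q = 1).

A = (-2/3, -31/3)
B = (17/2, -10)
C = (1/4, -19/2)

1. B_x = 17/2  [2·signedArea(BDF) = 0 ∩ BD · GE = 121/2]
2. B_y = -10  [2·signedArea(BDF) = 0 ∩ BD · GE = 121/2]
   → B = (17/2, -10)
3. A_x = -2/3  [2·signedArea(AFB) = 22/3 ∩ AF · GE = 121/3]
4. A_y = -31/3  [2·signedArea(AFB) = 22/3 ∩ AF · GE = 121/3]
   → A = (-2/3, -31/3)
5. C_x = 1/4  [C is the midpoint of BG]
6. C_y = -19/2  [C is the midpoint of BG]
   → C = (1/4, -19/2)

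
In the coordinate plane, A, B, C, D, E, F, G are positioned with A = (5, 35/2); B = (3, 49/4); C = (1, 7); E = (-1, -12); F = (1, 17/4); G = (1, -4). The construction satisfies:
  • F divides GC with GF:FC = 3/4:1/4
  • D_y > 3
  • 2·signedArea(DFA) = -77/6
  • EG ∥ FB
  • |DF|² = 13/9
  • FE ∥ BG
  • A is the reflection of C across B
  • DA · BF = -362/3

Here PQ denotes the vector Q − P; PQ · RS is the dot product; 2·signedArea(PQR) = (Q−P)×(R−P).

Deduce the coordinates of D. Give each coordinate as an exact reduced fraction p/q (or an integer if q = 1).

D = (5/3, 13/4)

1. D_x = 5/3  [2·signedArea(DFA) = -77/6 ∩ DA · BF = -362/3]
2. D_y = 13/4  [2·signedArea(DFA) = -77/6 ∩ DA · BF = -362/3]
   → D = (5/3, 13/4)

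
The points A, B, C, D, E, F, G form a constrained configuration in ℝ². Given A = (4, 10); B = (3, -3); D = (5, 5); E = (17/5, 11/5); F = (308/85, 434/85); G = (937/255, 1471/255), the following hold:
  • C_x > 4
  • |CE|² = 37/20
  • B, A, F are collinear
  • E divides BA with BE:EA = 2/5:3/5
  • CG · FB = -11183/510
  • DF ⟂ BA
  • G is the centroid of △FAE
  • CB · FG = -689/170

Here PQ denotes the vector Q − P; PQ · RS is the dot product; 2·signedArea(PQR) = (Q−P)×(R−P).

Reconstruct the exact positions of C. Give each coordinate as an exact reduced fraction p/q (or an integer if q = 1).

1. C_x = 9/2  [line -13/255·x + -169/255·y + 377/170 = 0 ∩ |CE|² = 37/20]
2. C_y = 3  [line -13/255·x + -169/255·y + 377/170 = 0 ∩ |CE|² = 37/20]
   → C = (9/2, 3)

C = (9/2, 3)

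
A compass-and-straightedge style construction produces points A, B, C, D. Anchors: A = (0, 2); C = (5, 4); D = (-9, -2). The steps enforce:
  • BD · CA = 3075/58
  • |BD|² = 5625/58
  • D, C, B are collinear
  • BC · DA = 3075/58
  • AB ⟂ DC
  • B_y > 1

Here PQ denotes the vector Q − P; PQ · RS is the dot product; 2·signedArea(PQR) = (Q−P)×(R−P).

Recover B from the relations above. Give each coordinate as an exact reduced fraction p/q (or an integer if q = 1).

1. B_x = 3/58  [D, C, B are collinear ∩ AB ⟂ DC]
2. B_y = 109/58  [D, C, B are collinear ∩ AB ⟂ DC]
   → B = (3/58, 109/58)

B = (3/58, 109/58)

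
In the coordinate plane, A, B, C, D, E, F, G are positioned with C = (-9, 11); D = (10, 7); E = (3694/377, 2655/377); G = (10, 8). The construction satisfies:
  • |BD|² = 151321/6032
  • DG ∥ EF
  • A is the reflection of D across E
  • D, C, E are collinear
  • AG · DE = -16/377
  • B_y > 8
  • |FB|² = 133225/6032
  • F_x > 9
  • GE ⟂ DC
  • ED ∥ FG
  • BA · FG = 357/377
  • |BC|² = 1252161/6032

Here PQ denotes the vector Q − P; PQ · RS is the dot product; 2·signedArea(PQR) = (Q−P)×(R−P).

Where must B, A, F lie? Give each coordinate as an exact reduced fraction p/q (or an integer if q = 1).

1. A_x = 3618/377  [A is the reflection of D across E]
2. A_y = 2671/377  [A is the reflection of D across E]
   → A = (3618/377, 2671/377)
3. F_x = 3694/377  [ED ∥ FG ∩ DG ∥ EF]
4. F_y = 3032/377  [ED ∥ FG ∩ DG ∥ EF]
   → F = (3694/377, 3032/377)
5. B_x = 7689/1508  [line -76/377·x + 16/377·y + 259/377 = 0 ∩ |BC|² = 1252161/6032]
6. B_y = 3028/377  [line -76/377·x + 16/377·y + 259/377 = 0 ∩ |BC|² = 1252161/6032]
   → B = (7689/1508, 3028/377)

A = (3618/377, 2671/377)
B = (7689/1508, 3028/377)
F = (3694/377, 3032/377)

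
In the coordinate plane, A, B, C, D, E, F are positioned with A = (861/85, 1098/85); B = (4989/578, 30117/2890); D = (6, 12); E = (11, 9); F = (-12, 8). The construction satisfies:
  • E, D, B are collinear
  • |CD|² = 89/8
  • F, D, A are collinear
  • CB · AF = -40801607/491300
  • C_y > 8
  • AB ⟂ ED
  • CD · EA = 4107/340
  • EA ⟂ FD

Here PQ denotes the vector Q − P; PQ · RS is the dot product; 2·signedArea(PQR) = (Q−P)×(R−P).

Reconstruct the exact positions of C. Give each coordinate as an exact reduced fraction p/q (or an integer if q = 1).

1. C_x = 21/4  [CB · AF = -40801607/491300 ∩ CD · EA = 4107/340]
2. C_y = 35/4  [CB · AF = -40801607/491300 ∩ CD · EA = 4107/340]
   → C = (21/4, 35/4)

C = (21/4, 35/4)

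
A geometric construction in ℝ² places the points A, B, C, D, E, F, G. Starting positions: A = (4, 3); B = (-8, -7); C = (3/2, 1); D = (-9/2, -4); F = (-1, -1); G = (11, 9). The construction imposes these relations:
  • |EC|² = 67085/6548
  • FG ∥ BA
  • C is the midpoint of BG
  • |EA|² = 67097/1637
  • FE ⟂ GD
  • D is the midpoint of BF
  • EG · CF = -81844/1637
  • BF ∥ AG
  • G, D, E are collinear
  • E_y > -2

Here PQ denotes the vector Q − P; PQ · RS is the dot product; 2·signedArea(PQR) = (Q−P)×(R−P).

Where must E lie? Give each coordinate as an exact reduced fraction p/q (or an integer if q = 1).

1. E_x = -1585/1637  [G, D, E are collinear ∩ FE ⟂ GD]
2. E_y = -1699/1637  [G, D, E are collinear ∩ FE ⟂ GD]
   → E = (-1585/1637, -1699/1637)

E = (-1585/1637, -1699/1637)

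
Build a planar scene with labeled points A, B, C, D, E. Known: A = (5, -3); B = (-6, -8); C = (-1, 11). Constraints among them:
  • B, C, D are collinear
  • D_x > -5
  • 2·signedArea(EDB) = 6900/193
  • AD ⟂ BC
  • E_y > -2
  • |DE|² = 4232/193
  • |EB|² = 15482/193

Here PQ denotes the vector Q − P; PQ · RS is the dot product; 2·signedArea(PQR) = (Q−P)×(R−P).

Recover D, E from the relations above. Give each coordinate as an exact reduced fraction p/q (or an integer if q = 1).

D = (-783/193, -119/193)
E = (91/193, -349/193)

1. D_x = -783/193  [B, C, D are collinear ∩ AD ⟂ BC]
2. D_y = -119/193  [B, C, D are collinear ∩ AD ⟂ BC]
   → D = (-783/193, -119/193)
3. E_x = 91/193  [line 1425/193·x + -375/193·y + -1350/193 = 0 ∩ |EB|² = 15482/193]
4. E_y = -349/193  [line 1425/193·x + -375/193·y + -1350/193 = 0 ∩ |EB|² = 15482/193]
   → E = (91/193, -349/193)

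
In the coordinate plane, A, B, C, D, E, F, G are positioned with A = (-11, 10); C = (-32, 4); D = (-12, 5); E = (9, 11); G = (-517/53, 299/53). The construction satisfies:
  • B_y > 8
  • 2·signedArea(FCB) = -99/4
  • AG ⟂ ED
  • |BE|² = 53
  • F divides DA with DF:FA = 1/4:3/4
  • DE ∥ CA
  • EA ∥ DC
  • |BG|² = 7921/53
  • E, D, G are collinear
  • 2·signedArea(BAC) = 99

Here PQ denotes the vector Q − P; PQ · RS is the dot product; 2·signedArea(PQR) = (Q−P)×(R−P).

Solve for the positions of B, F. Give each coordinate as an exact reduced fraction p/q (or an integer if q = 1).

B = (2, 9)
F = (-47/4, 25/4)

1. B_x = 2  [line 6·x + -21·y + 177 = 0 ∩ |BG|² = 7921/53]
2. B_y = 9  [line 6·x + -21·y + 177 = 0 ∩ |BG|² = 7921/53]
   → B = (2, 9)
3. F_x = -47/4  [F divides DA with DF:FA = 1/4:3/4]
4. F_y = 25/4  [F divides DA with DF:FA = 1/4:3/4]
   → F = (-47/4, 25/4)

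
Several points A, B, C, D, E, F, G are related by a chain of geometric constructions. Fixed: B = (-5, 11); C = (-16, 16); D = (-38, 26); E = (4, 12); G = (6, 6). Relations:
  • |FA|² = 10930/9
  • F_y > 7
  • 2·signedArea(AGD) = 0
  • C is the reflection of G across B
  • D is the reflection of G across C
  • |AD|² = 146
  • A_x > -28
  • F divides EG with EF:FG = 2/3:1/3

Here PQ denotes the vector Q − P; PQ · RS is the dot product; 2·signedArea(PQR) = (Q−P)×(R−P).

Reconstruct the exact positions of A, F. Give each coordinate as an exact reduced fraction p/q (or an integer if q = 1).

A = (-27, 21)
F = (16/3, 8)

1. A_x = -27  [line -20·x + -44·y + 384 = 0 ∩ |AD|² = 146]
2. A_y = 21  [line -20·x + -44·y + 384 = 0 ∩ |AD|² = 146]
   → A = (-27, 21)
3. F_x = 16/3  [F divides EG with EF:FG = 2/3:1/3]
4. F_y = 8  [F divides EG with EF:FG = 2/3:1/3]
   → F = (16/3, 8)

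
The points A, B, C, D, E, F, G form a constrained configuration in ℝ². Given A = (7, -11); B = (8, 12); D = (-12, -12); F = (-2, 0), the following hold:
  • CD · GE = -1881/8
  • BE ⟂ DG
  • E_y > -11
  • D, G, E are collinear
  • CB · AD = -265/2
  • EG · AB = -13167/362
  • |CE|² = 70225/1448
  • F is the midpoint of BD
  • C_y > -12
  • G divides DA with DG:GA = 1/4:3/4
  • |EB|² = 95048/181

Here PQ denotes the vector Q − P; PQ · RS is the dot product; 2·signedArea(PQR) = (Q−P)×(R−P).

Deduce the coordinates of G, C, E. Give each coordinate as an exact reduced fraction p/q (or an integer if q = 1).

1. G_x = -29/4  [G divides DA with DG:GA = 1/4:3/4]
2. G_y = -47/4  [G divides DA with DG:GA = 1/4:3/4]
   → G = (-29/4, -47/4)
3. E_x = 1666/181  [D, G, E are collinear ∩ BE ⟂ DG]
4. E_y = -1970/181  [D, G, E are collinear ∩ BE ⟂ DG]
   → E = (1666/181, -1970/181)
5. C_x = 9/4  [line 19·x + 1·y + -63/2 = 0 ∩ |CE|² = 70225/1448]
6. C_y = -45/4  [line 19·x + 1·y + -63/2 = 0 ∩ |CE|² = 70225/1448]
   → C = (9/4, -45/4)

C = (9/4, -45/4)
E = (1666/181, -1970/181)
G = (-29/4, -47/4)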